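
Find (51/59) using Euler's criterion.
(51/59) = 51^{29} mod 59 = 1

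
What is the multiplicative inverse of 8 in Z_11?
Since 11 is prime, by Fermat 8^(-1) ≡ 8^{9} ≡ 7 mod 11. Verify: 8 × 7 = 56 ≡ 1 mod 11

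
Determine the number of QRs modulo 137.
Exactly half the non-zero residues mod a prime are QRs: (137-1)/2 = 68.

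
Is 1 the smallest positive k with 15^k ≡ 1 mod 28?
Powers of 15 mod 28: 15^1≡15, 15^2≡1. 15^1≡15≢1, so ord ≠ 1. No, the actual order is 2.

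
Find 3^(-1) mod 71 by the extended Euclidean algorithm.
Extended GCD: 3(24) + 71(-1) = 1. So 3^(-1) ≡ 24 mod 71. Verify: 3 × 24 = 72 ≡ 1 mod 71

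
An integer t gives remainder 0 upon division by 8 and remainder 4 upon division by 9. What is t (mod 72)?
M = 8 × 9 = 72. M₁ = 9, y₁ ≡ 1 (mod 8). M₂ = 8, y₂ ≡ 8 (mod 9). t = 0×9×1 + 4×8×8 ≡ 40 (mod 72)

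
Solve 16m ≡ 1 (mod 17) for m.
Since 17 is prime, by Fermat 16^(-1) ≡ 16^{15} ≡ 16 (mod 17). Verify: 16 × 16 = 256 ≡ 1 (mod 17)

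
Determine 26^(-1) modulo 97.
Since 97 is prime, by Fermat 26^(-1) ≡ 26^{95} ≡ 56 mod 97. Verify: 26 × 56 = 1456 ≡ 1 mod 97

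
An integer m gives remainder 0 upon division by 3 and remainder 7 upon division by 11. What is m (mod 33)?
M = 3 × 11 = 33. M₁ = 11, y₁ ≡ 2 (mod 3). M₂ = 3, y₂ ≡ 4 (mod 11). m = 0×11×2 + 7×3×4 ≡ 18 (mod 33)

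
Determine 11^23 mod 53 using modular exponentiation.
By repeated squaring mod 53: 11^{1}≡11, 11^{2}≡15, 11^{4}≡13, 11^{8}≡10, 11^{16}≡47. Then 11^{23} = 11^{16+4+2+1} ≡ 47 × 13 × 15 × 11 ≡ 9 mod 53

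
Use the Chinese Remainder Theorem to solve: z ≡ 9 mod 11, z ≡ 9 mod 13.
M = 11 × 13 = 143. M₁ = 13, y₁ ≡ 6 mod 11. M₂ = 11, y₂ ≡ 6 mod 13. z = 9×13×6 + 9×11×6 ≡ 9 mod 143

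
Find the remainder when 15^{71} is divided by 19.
By Fermat: 15^{18} ≡ 1 mod 19. 71 = 3×18 + 17. So 15^{71} ≡ 15^{17} ≡ 14 mod 19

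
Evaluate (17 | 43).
(17/43) = 17^{21} mod 43 = 1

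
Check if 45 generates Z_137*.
ord_137(45) divides 136. For each prime q|136: 45^{68}≡136, 45^{8}≡56, none ≡ 1. So 45 has order 136 and is a primitive root mod 137.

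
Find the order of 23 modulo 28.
Powers of 23 mod 28: 23^1≡23, 23^2≡25, 23^3≡15, 23^4≡9, 23^5≡11, 23^6≡1. Order = 6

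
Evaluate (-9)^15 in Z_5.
Using Fermat: (-9)^{4} ≡ 1 mod 5. 15 ≡ 3 mod 4. So (-9)^{15} ≡ (-9)^{3} ≡ 1 mod 5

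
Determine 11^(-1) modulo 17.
Since 17 is prime, by Fermat 11^(-1) ≡ 11^{15} ≡ 14 (mod 17). Verify: 11 × 14 = 154 ≡ 1 (mod 17)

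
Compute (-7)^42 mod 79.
By repeated squaring (mod 79): (-7)^{1}≡72, (-7)^{2}≡49, (-7)^{4}≡31, (-7)^{8}≡13, (-7)^{16}≡11, (-7)^{32}≡42. Then (-7)^{42} = (-7)^{32+8+2} ≡ 42 × 13 × 49 ≡ 52 (mod 79)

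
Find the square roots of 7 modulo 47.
The square roots of 7 mod 47 are 17 and 30. Verify: 17² = 289 ≡ 7 (mod 47)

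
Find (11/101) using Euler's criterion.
(11/101) = 11^{50} mod 101 = -1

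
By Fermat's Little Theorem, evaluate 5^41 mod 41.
By Fermat: 5^{40} ≡ 1 (mod 41). So 5^{41} = 5^{40} · 5^{1} ≡ 5^{1} ≡ 5 (mod 41)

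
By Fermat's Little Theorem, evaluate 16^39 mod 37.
By Fermat: 16^{36} ≡ 1 (mod 37). So 16^{39} = 16^{36} · 16^{3} ≡ 16^{3} ≡ 26 (mod 37)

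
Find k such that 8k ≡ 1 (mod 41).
Since 41 is prime, by Fermat 8^(-1) ≡ 8^{39} ≡ 36 (mod 41). Verify: 8 × 36 = 288 ≡ 1 (mod 41)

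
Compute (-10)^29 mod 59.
By repeated squaring mod 59: (-10)^{1}≡49, (-10)^{2}≡41, (-10)^{4}≡29, (-10)^{8}≡15, (-10)^{16}≡48. Then (-10)^{29} = (-10)^{16+8+4+1} ≡ 48 × 15 × 29 × 49 ≡ 1 mod 59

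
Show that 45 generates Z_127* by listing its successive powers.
45^1, 45^2, ..., 45^{126} mod 127: [45, 120, 66, 49, 46, 38, 59, 115, 95, 84, 97, 47, 83, 52, 54, 17, 3, 8, 106, 71, 20, 11, 114, 50, 91, 31, 125, 37, 14, 122, 29, 35, 51, 9, 24, 64, 86, 60, 33, 88, 23, 19, 93, 121, 111, 42, 112, 87, 105, 26, 27, 72, 65, 4, 53, 99, 10, 69, 57, 25, 109, 79, 126, 82, 7, 61, 78, 81, 89, 68, 12, 32, 43, 30, 80, 44, 75, 73, 110, 124, 119, 21, 56, 107, 116, 13, 77, 36, 96, 2, 90, 113, 5, 98, 92, 76, 118, 103, 63, 41, 67, 94, 39, 104, 108, 34, 6, 16, 85, 15, 40, 22, 101, 100, 55, 62, 123, 74, 28, 117, 58, 70, 102, 18, 48, 1]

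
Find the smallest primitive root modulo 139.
g = 2. For each prime q|138: 2^{69}≡138, 2^{46}≡96, 2^{6}≡64, none ≡ 1, so ord_139(2) = 138 and 2 is a primitive root.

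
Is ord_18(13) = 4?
Powers of 13 mod 18: 13^1≡13, 13^2≡7, 13^3≡1. Already 13^3≡1, so the order is 3 < 4. No, the actual order is 3.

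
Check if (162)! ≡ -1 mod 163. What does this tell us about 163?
(162)! mod 163 = 162. Since this equals -1 mod 163, Wilson confirms 163 is prime.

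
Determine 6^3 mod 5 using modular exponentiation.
6^{3} = 216 ≡ 1 mod 5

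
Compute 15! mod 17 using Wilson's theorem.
(16)! = (15)! × (16) ≡ -1 mod 17. So (15)! ≡ -1 × (16)^(-1) ≡ (-1)×(-1) = 1 mod 17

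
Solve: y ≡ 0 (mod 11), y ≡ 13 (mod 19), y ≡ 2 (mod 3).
M = 11 × 19 × 3 = 627. M₁ = 57, y₁ ≡ 6 (mod 11). M₂ = 33, y₂ ≡ 15 (mod 19). M₃ = 209, y₃ ≡ 2 (mod 3). y = 0×57×6 + 13×33×15 + 2×209×2 ≡ 374 (mod 627)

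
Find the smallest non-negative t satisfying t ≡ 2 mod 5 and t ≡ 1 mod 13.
M = 5 × 13 = 65. M₁ = 13, y₁ ≡ 2 mod 5. M₂ = 5, y₂ ≡ 8 mod 13. t = 2×13×2 + 1×5×8 ≡ 27 mod 65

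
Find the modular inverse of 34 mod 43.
Since 43 is prime, by Fermat 34^(-1) ≡ 34^{41} ≡ 19 (mod 43). Verify: 34 × 19 = 646 ≡ 1 (mod 43)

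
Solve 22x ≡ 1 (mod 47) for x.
Since 47 is prime, by Fermat 22^(-1) ≡ 22^{45} ≡ 15 (mod 47). Verify: 22 × 15 = 330 ≡ 1 (mod 47)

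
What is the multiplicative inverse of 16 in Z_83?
Since 83 is prime, by Fermat 16^(-1) ≡ 16^{81} ≡ 26 mod 83. Verify: 16 × 26 = 416 ≡ 1 mod 83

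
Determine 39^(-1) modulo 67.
Since 67 is prime, by Fermat 39^(-1) ≡ 39^{65} ≡ 55 (mod 67). Verify: 39 × 55 = 2145 ≡ 1 (mod 67)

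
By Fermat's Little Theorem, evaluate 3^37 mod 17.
By Fermat: 3^{16} ≡ 1 (mod 17). 37 = 2×16 + 5. So 3^{37} ≡ 3^{5} ≡ 5 (mod 17)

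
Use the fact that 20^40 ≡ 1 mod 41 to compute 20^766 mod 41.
By Fermat: 20^{40} ≡ 1 mod 41. 766 ≡ 6 mod 40. So 20^{766} ≡ 20^{6} ≡ 25 mod 41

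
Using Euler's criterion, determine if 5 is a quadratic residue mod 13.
By Euler's criterion: 5^{6} ≡ 12 mod 13. Since this equals -1 (≡ 12), 5 is not a QR.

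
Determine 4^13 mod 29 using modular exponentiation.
By repeated squaring (mod 29): 4^{1}≡4, 4^{2}≡16, 4^{4}≡24, 4^{8}≡25. Then 4^{13} = 4^{8+4+1} ≡ 25 × 24 × 4 ≡ 22 (mod 29)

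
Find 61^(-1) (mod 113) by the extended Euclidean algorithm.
Extended GCD: 61(-50) + 113(27) = 1. So 61^(-1) ≡ -50 ≡ 63 (mod 113). Verify: 61 × 63 = 3843 ≡ 1 (mod 113)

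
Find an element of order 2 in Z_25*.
24 has order 2 mod 25 since 24^{2} ≡ 1 mod 25 and no smaller power works.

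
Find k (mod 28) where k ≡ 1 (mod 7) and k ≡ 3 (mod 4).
M = 7 × 4 = 28. M₁ = 4, y₁ ≡ 2 (mod 7). M₂ = 7, y₂ ≡ 3 (mod 4). k = 1×4×2 + 3×7×3 ≡ 15 (mod 28)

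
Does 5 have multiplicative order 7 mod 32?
Powers of 5 mod 32: 5^1≡5, 5^2≡25, 5^3≡29, 5^4≡17, 5^5≡21, 5^6≡9, 5^7≡13, 5^8≡1. 5^7≡13≢1, so ord ≠ 7. No, the actual order is 8.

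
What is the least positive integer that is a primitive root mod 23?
g = 5. For each prime q|22: 5^{11}≡22, 5^{2}≡2, none ≡ 1, so ord_23(5) = 22 and 5 is a primitive root.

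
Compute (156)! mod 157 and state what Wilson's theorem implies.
(156)! mod 157 = 156. Since this equals -1 mod 157, Wilson confirms 157 is prime.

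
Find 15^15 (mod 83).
By repeated squaring (mod 83): 15^{1}≡15, 15^{2}≡59, 15^{4}≡78, 15^{8}≡25. Then 15^{15} = 15^{8+4+2+1} ≡ 25 × 78 × 59 × 15 ≡ 14 (mod 83)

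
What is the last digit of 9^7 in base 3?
By repeated squaring (mod 3): 9^{1}≡0, 9^{2}≡0, 9^{4}≡0. Then 9^{7} = 9^{4+2+1} ≡ 0 × 0 × 0 ≡ 0 (mod 3)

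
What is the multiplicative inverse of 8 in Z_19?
Since 19 is prime, by Fermat 8^(-1) ≡ 8^{17} ≡ 12 mod 19. Verify: 8 × 12 = 96 ≡ 1 mod 19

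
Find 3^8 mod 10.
By repeated squaring mod 10: 3^{1}≡3, 3^{2}≡9, 3^{4}≡1, 3^{8}≡1. So 3^{8} ≡ 1 mod 10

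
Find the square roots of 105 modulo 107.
The square roots of 105 mod 107 are 76 and 31. Verify: 76² = 5776 ≡ 105 mod 107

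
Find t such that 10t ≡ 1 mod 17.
Since 17 is prime, by Fermat 10^(-1) ≡ 10^{15} ≡ 12 mod 17. Verify: 10 × 12 = 120 ≡ 1 mod 17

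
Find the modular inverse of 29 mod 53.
Since 53 is prime, by Fermat 29^(-1) ≡ 29^{51} ≡ 11 mod 53. Verify: 29 × 11 = 319 ≡ 1 mod 53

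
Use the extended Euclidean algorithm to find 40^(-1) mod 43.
Extended GCD: 40(14) + 43(-13) = 1. So 40^(-1) ≡ 14 mod 43. Verify: 40 × 14 = 560 ≡ 1 mod 43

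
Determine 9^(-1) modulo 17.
Since 17 is prime, by Fermat 9^(-1) ≡ 9^{15} ≡ 2 (mod 17). Verify: 9 × 2 = 18 ≡ 1 (mod 17)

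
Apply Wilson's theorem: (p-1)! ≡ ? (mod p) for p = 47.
By Wilson's theorem, (46)! ≡ -1 ≡ 46 mod 47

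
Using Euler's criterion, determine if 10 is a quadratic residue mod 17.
By Euler's criterion: 10^{8} ≡ 16 (mod 17). Since this equals -1 (≡ 16), 10 is not a QR.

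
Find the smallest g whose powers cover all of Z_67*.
g = 2. For each prime q|66: 2^{33}≡66, 2^{22}≡37, 2^{6}≡64, none ≡ 1, so ord_67(2) = 66 and 2 is a primitive root.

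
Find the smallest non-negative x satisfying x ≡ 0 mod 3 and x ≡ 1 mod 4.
M = 3 × 4 = 12. M₁ = 4, y₁ ≡ 1 mod 3. M₂ = 3, y₂ ≡ 3 mod 4. x = 0×4×1 + 1×3×3 ≡ 9 mod 12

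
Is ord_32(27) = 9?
Powers of 27 mod 32: 27^1≡27, 27^2≡25, 27^3≡3, 27^4≡17, 27^5≡11, 27^6≡9, 27^7≡19, 27^8≡1. Already 27^8≡1, so the order is 8 < 9. No, the actual order is 8.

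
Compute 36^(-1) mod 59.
Since 59 is prime, by Fermat 36^(-1) ≡ 36^{57} ≡ 41 mod 59. Verify: 36 × 41 = 1476 ≡ 1 mod 59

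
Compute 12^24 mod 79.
By repeated squaring mod 79: 12^{1}≡12, 12^{2}≡65, 12^{4}≡38, 12^{8}≡22, 12^{16}≡10. Then 12^{24} = 12^{16+8} ≡ 10 × 22 ≡ 62 mod 79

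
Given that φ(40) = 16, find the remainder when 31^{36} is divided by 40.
By Euler: 31^{16} ≡ 1 mod 40 since gcd(31, 40) = 1. 36 = 2×16 + 4. So 31^{36} ≡ 31^{4} ≡ 1 mod 40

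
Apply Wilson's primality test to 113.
(112)! mod 113 = 112. Since 112 ≡ -1 mod 113, 113 is prime.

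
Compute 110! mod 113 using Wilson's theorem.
(112)! = (110)! × (111) × (112) ≡ -1 mod 113. So (110)! ≡ -1 × [(112)(111)]^(-1) ≡ 56 mod 113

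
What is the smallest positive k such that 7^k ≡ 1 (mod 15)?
Powers of 7 mod 15: 7^1≡7, 7^2≡4, 7^3≡13, 7^4≡1. ord_15(7) = 4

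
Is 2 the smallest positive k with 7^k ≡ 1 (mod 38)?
Powers of 7 mod 38: 7^1≡7, 7^2≡11, 7^3≡1. 7^2≡11≢1, so ord ≠ 2. No, the actual order is 3.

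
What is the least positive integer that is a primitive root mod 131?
g = 2. For each prime q|130: 2^{65}≡130, 2^{26}≡53, 2^{10}≡107, none ≡ 1, so ord_131(2) = 130 and 2 is a primitive root.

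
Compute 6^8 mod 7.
Using Fermat: 6^{6} ≡ 1 (mod 7). 8 ≡ 2 (mod 6). So 6^{8} ≡ 6^{2} ≡ 1 (mod 7)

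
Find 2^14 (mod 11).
Using Fermat: 2^{10} ≡ 1 (mod 11). 14 ≡ 4 (mod 10). So 2^{14} ≡ 2^{4} ≡ 5 (mod 11)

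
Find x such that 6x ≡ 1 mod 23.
Since 23 is prime, by Fermat 6^(-1) ≡ 6^{21} ≡ 4 mod 23. Verify: 6 × 4 = 24 ≡ 1 mod 23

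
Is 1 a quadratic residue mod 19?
By Euler's criterion: 1^{9} ≡ 1 mod 19. Since this equals 1, 1 is a QR.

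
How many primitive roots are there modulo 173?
There are φ(173-1) = φ(172) = 84 primitive roots modulo 173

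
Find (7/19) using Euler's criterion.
(7/19) = 7^{9} mod 19 = 1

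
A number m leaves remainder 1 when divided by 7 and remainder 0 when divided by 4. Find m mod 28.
M = 7 × 4 = 28. M₁ = 4, y₁ ≡ 2 mod 7. M₂ = 7, y₂ ≡ 3 mod 4. m = 1×4×2 + 0×7×3 ≡ 8 mod 28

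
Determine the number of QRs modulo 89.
Exactly half the non-zero residues mod a prime are QRs: (89-1)/2 = 44.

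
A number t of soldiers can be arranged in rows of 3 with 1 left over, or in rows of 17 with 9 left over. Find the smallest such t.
M = 3 × 17 = 51. M₁ = 17, y₁ ≡ 2 (mod 3). M₂ = 3, y₂ ≡ 6 (mod 17). t = 1×17×2 + 9×3×6 ≡ 43 (mod 51)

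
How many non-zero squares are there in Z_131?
The squaring map on Z_131* is 2-to-1, so there are (130)/2 = 65 QRs.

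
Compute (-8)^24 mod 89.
By repeated squaring (mod 89): (-8)^{1}≡81, (-8)^{2}≡64, (-8)^{4}≡2, (-8)^{8}≡4, (-8)^{16}≡16. Then (-8)^{24} = (-8)^{16+8} ≡ 16 × 4 ≡ 64 (mod 89)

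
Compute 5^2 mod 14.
5^{2} = 25 ≡ 11 mod 14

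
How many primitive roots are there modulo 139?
A prime p has φ(p-1) primitive roots; here φ(138) = 44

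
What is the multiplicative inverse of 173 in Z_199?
Since 199 is prime, by Fermat 173^(-1) ≡ 173^{197} ≡ 176 (mod 199). Verify: 173 × 176 = 30448 ≡ 1 (mod 199)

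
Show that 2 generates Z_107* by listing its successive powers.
2^1, 2^2, ..., 2^{106} mod 107: [2, 4, 8, 16, 32, 64, 21, 42, 84, 61, 15, 30, 60, 13, 26, 52, 104, 101, 95, 83, 59, 11, 22, 44, 88, 69, 31, 62, 17, 34, 68, 29, 58, 9, 18, 36, 72, 37, 74, 41, 82, 57, 7, 14, 28, 56, 5, 10, 20, 40, 80, 53, 106, 105, 103, 99, 91, 75, 43, 86, 65, 23, 46, 92, 77, 47, 94, 81, 55, 3, 6, 12, 24, 48, 96, 85, 63, 19, 38, 76, 45, 90, 73, 39, 78, 49, 98, 89, 71, 35, 70, 33, 66, 25, 50, 100, 93, 79, 51, 102, 97, 87, 67, 27, 54, 1]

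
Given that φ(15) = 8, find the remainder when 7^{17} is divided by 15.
By Euler: 7^{8} ≡ 1 (mod 15) since gcd(7, 15) = 1. 17 = 2×8 + 1. So 7^{17} ≡ 7^{1} ≡ 7 (mod 15)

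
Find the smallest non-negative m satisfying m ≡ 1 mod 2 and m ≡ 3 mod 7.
M = 2 × 7 = 14. M₁ = 7, y₁ ≡ 1 mod 2. M₂ = 2, y₂ ≡ 4 mod 7. m = 1×7×1 + 3×2×4 ≡ 3 mod 14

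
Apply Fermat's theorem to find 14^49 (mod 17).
By Fermat: 14^{16} ≡ 1 (mod 17). 49 = 3×16 + 1. So 14^{49} ≡ 14^{1} ≡ 14 (mod 17)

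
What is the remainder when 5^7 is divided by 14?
By repeated squaring mod 14: 5^{1}≡5, 5^{2}≡11, 5^{4}≡9. Then 5^{7} = 5^{4+2+1} ≡ 9 × 11 × 5 ≡ 5 mod 14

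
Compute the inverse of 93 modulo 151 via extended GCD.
Extended GCD: 93(13) + 151(-8) = 1. So 93^(-1) ≡ 13 mod 151. Verify: 93 × 13 = 1209 ≡ 1 mod 151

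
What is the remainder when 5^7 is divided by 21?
By repeated squaring (mod 21): 5^{1}≡5, 5^{2}≡4, 5^{4}≡16. Then 5^{7} = 5^{4+2+1} ≡ 16 × 4 × 5 ≡ 5 (mod 21)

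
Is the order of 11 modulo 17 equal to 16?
Powers of 11 mod 17: 11^1≡11, 11^2≡2, 11^3≡5, 11^4≡4, 11^5≡10, 11^6≡8, 11^7≡3, 11^8≡16, 11^9≡6, 11^10≡15, 11^11≡12, 11^12≡13, 11^13≡7, 11^14≡9, 11^15≡14, 11^16≡1. First k with 11^k≡1 is k=16. Yes, ord_17(11) = 16.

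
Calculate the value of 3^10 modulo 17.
By repeated squaring (mod 17): 3^{1}≡3, 3^{2}≡9, 3^{4}≡13, 3^{8}≡16. Then 3^{10} = 3^{8+2} ≡ 16 × 9 ≡ 8 (mod 17)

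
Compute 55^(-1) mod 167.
Since 167 is prime, by Fermat 55^(-1) ≡ 55^{165} ≡ 82 mod 167. Verify: 55 × 82 = 4510 ≡ 1 mod 167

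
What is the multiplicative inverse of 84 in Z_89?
Since 89 is prime, by Fermat 84^(-1) ≡ 84^{87} ≡ 71 (mod 89). Verify: 84 × 71 = 5964 ≡ 1 (mod 89)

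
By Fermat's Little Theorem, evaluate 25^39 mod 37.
By Fermat: 25^{36} ≡ 1 (mod 37). So 25^{39} = 25^{36} · 25^{3} ≡ 25^{3} ≡ 11 (mod 37)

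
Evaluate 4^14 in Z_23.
By repeated squaring mod 23: 4^{1}≡4, 4^{2}≡16, 4^{4}≡3, 4^{8}≡9. Then 4^{14} = 4^{8+4+2} ≡ 9 × 3 × 16 ≡ 18 mod 23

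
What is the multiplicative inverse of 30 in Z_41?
Since 41 is prime, by Fermat 30^(-1) ≡ 30^{39} ≡ 26 mod 41. Verify: 30 × 26 = 780 ≡ 1 mod 41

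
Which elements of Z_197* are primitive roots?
There are φ(196) = 84 primitive roots mod 197: {2, 3, 5, 8, 11, 12, 13, 17, 18, 21, 27, 30, 31, 32, 35, 38, 44, 45, 46, 48, 50, 52, 56, 57, 58, 66, 67, 71, 72, 73, 74, 75, 78, 79, 80, 82, 86, 89, 91, 94, 95, 98, 99, 102, 103, 106, 108, 111, 115, 117, 118, 119, 122, 123, 124, 125, 126, 130, 131, 139, 140, 141, 145, 147, 149, 151, 152, 153, 159, 162, 165, 166, 167, 170, 176, 179, 180, 184, 185, 186, 189, 192, 194, 195}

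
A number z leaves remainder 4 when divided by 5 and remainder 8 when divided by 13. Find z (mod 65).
M = 5 × 13 = 65. M₁ = 13, y₁ ≡ 2 (mod 5). M₂ = 5, y₂ ≡ 8 (mod 13). z = 4×13×2 + 8×5×8 ≡ 34 (mod 65)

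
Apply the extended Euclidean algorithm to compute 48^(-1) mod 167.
Extended GCD: 48(-80) + 167(23) = 1. So 48^(-1) ≡ -80 ≡ 87 mod 167. Verify: 48 × 87 = 4176 ≡ 1 mod 167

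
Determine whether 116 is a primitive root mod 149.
116^{74} ≡ 1 (mod 149) and 74 < 148, so ord_149(116) = 74 ≠ 148 and 116 is not a primitive root.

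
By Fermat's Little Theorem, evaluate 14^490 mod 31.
By Fermat: 14^{30} ≡ 1 mod 31. 490 ≡ 10 mod 30. So 14^{490} ≡ 14^{10} ≡ 25 mod 31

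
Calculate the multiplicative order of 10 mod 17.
Powers of 10 mod 17: 10^1≡10, 10^2≡15, 10^3≡14, 10^4≡4, 10^5≡6, 10^6≡9, 10^7≡5, 10^8≡16, 10^9≡7, 10^10≡2, 10^11≡3, 10^12≡13, 10^13≡11, 10^14≡8, 10^15≡12, 10^16≡1. ord_17(10) = 16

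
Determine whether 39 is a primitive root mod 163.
39^{81} ≡ 1 (mod 163) and 81 < 162, so ord_163(39) = 81 ≠ 162 and 39 is not a primitive root.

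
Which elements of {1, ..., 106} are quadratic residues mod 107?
QRs mod 107: {1, 3, 4, 9, 10, 11, 12, 13, 14, 16, 19, 23, 25, 27, 29, 30, 33, 34, 35, 36, 37, 39, 40, 41, 42, 44, 47, 48, 49, 52, 53, 56, 57, 61, 62, 64, 69, 75, 76, 79, 81, 83, 85, 86, 87, 89, 90, 92, 99, 100, 101, 102, 105}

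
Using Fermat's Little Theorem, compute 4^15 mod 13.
By Fermat: 4^{12} ≡ 1 mod 13. So 4^{15} = 4^{12} · 4^{3} ≡ 4^{3} ≡ 12 mod 13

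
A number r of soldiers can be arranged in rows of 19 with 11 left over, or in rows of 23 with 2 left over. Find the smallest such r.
M = 19 × 23 = 437. M₁ = 23, y₁ ≡ 5 mod 19. M₂ = 19, y₂ ≡ 17 mod 23. r = 11×23×5 + 2×19×17 ≡ 163 mod 437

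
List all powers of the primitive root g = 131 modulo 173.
131^1, 131^2, ..., 131^{172} mod 173: [131, 34, 129, 118, 61, 33, 171, 84, 105, 88, 110, 51, 107, 4, 5, 136, 170, 126, 71, 132, 165, 163, 74, 6, 94, 31, 82, 16, 20, 25, 161, 158, 111, 9, 141, 133, 123, 24, 30, 124, 155, 64, 80, 100, 125, 113, 98, 36, 45, 13, 146, 96, 120, 150, 101, 83, 147, 54, 154, 106, 46, 144, 7, 52, 65, 38, 134, 81, 58, 159, 69, 43, 97, 78, 11, 57, 28, 35, 87, 152, 17, 151, 59, 117, 103, 172, 42, 139, 44, 55, 112, 140, 2, 89, 68, 85, 63, 122, 66, 169, 168, 37, 3, 47, 102, 41, 8, 10, 99, 167, 79, 142, 91, 157, 153, 148, 12, 15, 62, 164, 32, 40, 50, 149, 143, 49, 18, 109, 93, 73, 48, 60, 75, 137, 128, 160, 27, 77, 53, 23, 72, 90, 26, 119, 19, 67, 127, 29, 166, 121, 108, 135, 39, 92, 115, 14, 104, 130, 76, 95, 162, 116, 145, 138, 86, 21, 156, 22, 114, 56, 70, 1]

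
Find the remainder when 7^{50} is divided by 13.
By Fermat: 7^{12} ≡ 1 mod 13. 50 = 4×12 + 2. So 7^{50} ≡ 7^{2} ≡ 10 mod 13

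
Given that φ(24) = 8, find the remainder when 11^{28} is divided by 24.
By Euler: 11^{8} ≡ 1 mod 24 since gcd(11, 24) = 1. 28 = 3×8 + 4. So 11^{28} ≡ 11^{4} ≡ 1 mod 24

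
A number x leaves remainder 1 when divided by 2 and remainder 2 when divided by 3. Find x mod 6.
M = 2 × 3 = 6. M₁ = 3, y₁ ≡ 1 mod 2. M₂ = 2, y₂ ≡ 2 mod 3. x = 1×3×1 + 2×2×2 ≡ 5 mod 6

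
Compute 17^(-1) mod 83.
Since 83 is prime, by Fermat 17^(-1) ≡ 17^{81} ≡ 44 mod 83. Verify: 17 × 44 = 748 ≡ 1 mod 83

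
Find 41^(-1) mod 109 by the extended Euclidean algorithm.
Extended GCD: 41(8) + 109(-3) = 1. So 41^(-1) ≡ 8 mod 109. Verify: 41 × 8 = 328 ≡ 1 mod 109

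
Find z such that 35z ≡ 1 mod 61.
Since 61 is prime, by Fermat 35^(-1) ≡ 35^{59} ≡ 7 mod 61. Verify: 35 × 7 = 245 ≡ 1 mod 61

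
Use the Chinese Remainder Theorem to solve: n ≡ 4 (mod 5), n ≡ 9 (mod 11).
M = 5 × 11 = 55. M₁ = 11, y₁ ≡ 1 (mod 5). M₂ = 5, y₂ ≡ 9 (mod 11). n = 4×11×1 + 9×5×9 ≡ 9 (mod 55)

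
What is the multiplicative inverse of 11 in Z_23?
Since 23 is prime, by Fermat 11^(-1) ≡ 11^{21} ≡ 21 (mod 23). Verify: 11 × 21 = 231 ≡ 1 (mod 23)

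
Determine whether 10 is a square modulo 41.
By Euler's criterion: 10^{20} ≡ 1 mod 41. Since this equals 1, 10 is a QR.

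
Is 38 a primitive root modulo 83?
38^{41} ≡ 1 mod 83 and 41 < 82, so ord_83(38) = 41 ≠ 82 and 38 is not a primitive root.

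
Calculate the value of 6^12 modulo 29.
By repeated squaring mod 29: 6^{1}≡6, 6^{2}≡7, 6^{4}≡20, 6^{8}≡23. Then 6^{12} = 6^{8+4} ≡ 23 × 20 ≡ 25 mod 29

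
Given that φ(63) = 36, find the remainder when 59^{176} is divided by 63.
By Euler: 59^{36} ≡ 1 mod 63 since gcd(59, 63) = 1. 176 = 4×36 + 32. So 59^{176} ≡ 59^{32} ≡ 16 mod 63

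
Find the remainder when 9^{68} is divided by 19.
By Fermat: 9^{18} ≡ 1 (mod 19). 68 = 3×18 + 14. So 9^{68} ≡ 9^{14} ≡ 16 (mod 19)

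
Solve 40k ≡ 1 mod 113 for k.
Since 113 is prime, by Fermat 40^(-1) ≡ 40^{111} ≡ 65 mod 113. Verify: 40 × 65 = 2600 ≡ 1 mod 113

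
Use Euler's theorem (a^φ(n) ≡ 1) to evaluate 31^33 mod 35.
By Euler: 31^{24} ≡ 1 (mod 35) since gcd(31, 35) = 1. 33 = 1×24 + 9. So 31^{33} ≡ 31^{9} ≡ 6 (mod 35)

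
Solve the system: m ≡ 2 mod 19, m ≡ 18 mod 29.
M = 19 × 29 = 551. M₁ = 29, y₁ ≡ 2 mod 19. M₂ = 19, y₂ ≡ 26 mod 29. m = 2×29×2 + 18×19×26 ≡ 192 mod 551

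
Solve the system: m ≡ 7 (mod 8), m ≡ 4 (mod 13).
M = 8 × 13 = 104. M₁ = 13, y₁ ≡ 5 (mod 8). M₂ = 8, y₂ ≡ 5 (mod 13). m = 7×13×5 + 4×8×5 ≡ 95 (mod 104)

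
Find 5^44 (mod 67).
By repeated squaring (mod 67): 5^{1}≡5, 5^{2}≡25, 5^{4}≡22, 5^{8}≡15, 5^{16}≡24, 5^{32}≡40. Then 5^{44} = 5^{32+8+4} ≡ 40 × 15 × 22 ≡ 1 (mod 67)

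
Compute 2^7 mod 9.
By repeated squaring mod 9: 2^{1}≡2, 2^{2}≡4, 2^{4}≡7. Then 2^{7} = 2^{4+2+1} ≡ 7 × 4 × 2 ≡ 2 mod 9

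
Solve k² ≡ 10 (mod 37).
The square roots of 10 mod 37 are 26 and 11. Verify: 26² = 676 ≡ 10 (mod 37)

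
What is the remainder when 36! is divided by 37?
By Wilson's theorem, (36)! ≡ -1 ≡ 36 (mod 37)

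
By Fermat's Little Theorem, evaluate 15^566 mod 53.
By Fermat: 15^{52} ≡ 1 mod 53. 566 ≡ 46 mod 52. So 15^{566} ≡ 15^{46} ≡ 42 mod 53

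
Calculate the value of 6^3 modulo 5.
6^{3} = 216 ≡ 1 mod 5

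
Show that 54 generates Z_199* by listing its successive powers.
54^1, 54^2, ..., 54^{198} mod 199: [54, 130, 55, 184, 185, 40, 170, 26, 11, 196, 37, 8, 34, 45, 42, 79, 87, 121, 166, 9, 88, 175, 97, 64, 73, 161, 137, 35, 99, 172, 134, 72, 107, 7, 179, 114, 186, 94, 101, 81, 195, 182, 77, 178, 60, 56, 39, 116, 95, 155, 12, 51, 167, 63, 19, 31, 82, 50, 113, 132, 163, 46, 96, 10, 142, 106, 152, 49, 59, 2, 108, 61, 110, 169, 171, 80, 141, 52, 22, 193, 74, 16, 68, 90, 84, 158, 174, 43, 133, 18, 176, 151, 194, 128, 146, 123, 75, 70, 198, 145, 69, 144, 15, 14, 159, 29, 173, 188, 3, 162, 191, 165, 154, 157, 120, 112, 78, 33, 190, 111, 24, 102, 135, 126, 38, 62, 164, 100, 27, 65, 127, 92, 192, 20, 85, 13, 105, 98, 118, 4, 17, 122, 21, 139, 143, 160, 83, 104, 44, 187, 148, 32, 136, 180, 168, 117, 149, 86, 67, 36, 153, 103, 189, 57, 93, 47, 150, 140, 197, 91, 138, 89, 30, 28, 119, 58, 147, 177, 6, 125, 183, 131, 109, 115, 41, 25, 156, 66, 181, 23, 48, 5, 71, 53, 76, 124, 129, 1]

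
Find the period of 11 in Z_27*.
Powers of 11 mod 27: 11^1≡11, 11^2≡13, 11^3≡8, 11^4≡7, 11^5≡23, 11^6≡10, 11^7≡2, 11^8≡22, 11^9≡26, 11^10≡16, 11^11≡14, 11^12≡19, 11^13≡20, 11^14≡4, 11^15≡17, 11^16≡25, 11^17≡5, 11^18≡1. ord_27(11) = 18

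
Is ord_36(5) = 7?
Powers of 5 mod 36: 5^1≡5, 5^2≡25, 5^3≡17, 5^4≡13, 5^5≡29, 5^6≡1. Already 5^6≡1, so the order is 6 < 7. No, the actual order is 6.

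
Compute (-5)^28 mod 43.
By repeated squaring (mod 43): (-5)^{1}≡38, (-5)^{2}≡25, (-5)^{4}≡23, (-5)^{8}≡13, (-5)^{16}≡40. Then (-5)^{28} = (-5)^{16+8+4} ≡ 40 × 13 × 23 ≡ 6 (mod 43)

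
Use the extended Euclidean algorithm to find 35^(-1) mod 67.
Extended GCD: 35(23) + 67(-12) = 1. So 35^(-1) ≡ 23 mod 67. Verify: 35 × 23 = 805 ≡ 1 mod 67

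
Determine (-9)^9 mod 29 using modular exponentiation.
By repeated squaring mod 29: (-9)^{1}≡20, (-9)^{2}≡23, (-9)^{4}≡7, (-9)^{8}≡20. Then (-9)^{9} = (-9)^{8+1} ≡ 20 × 20 ≡ 23 mod 29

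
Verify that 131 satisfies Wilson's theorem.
(130)! mod 131 = 130. Since this equals -1 (mod 131), Wilson confirms 131 is prime.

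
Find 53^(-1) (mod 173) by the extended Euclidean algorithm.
Extended GCD: 53(-62) + 173(19) = 1. So 53^(-1) ≡ -62 ≡ 111 (mod 173). Verify: 53 × 111 = 5883 ≡ 1 (mod 173)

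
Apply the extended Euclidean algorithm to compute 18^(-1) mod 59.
Extended GCD: 18(23) + 59(-7) = 1. So 18^(-1) ≡ 23 (mod 59). Verify: 18 × 23 = 414 ≡ 1 (mod 59)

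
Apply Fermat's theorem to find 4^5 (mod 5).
By Fermat: 4^{4} ≡ 1 (mod 5). So 4^{5} = 4^{4} · 4^{1} ≡ 4^{1} ≡ 4 (mod 5)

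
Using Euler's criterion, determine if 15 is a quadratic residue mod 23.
By Euler's criterion: 15^{11} ≡ 22 mod 23. Since this equals -1 (≡ 22), 15 is not a QR.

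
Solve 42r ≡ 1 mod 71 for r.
Since 71 is prime, by Fermat 42^(-1) ≡ 42^{69} ≡ 22 mod 71. Verify: 42 × 22 = 924 ≡ 1 mod 71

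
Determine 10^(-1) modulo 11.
Since 11 is prime, by Fermat 10^(-1) ≡ 10^{9} ≡ 10 mod 11. Verify: 10 × 10 = 100 ≡ 1 mod 11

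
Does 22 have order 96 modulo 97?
22^{4} ≡ 1 mod 97 and 4 < 96, so ord_97(22) = 4 ≠ 96 and 22 is not a primitive root.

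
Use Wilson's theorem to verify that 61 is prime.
(60)! mod 61 = 60. Since this equals -1 (mod 61), Wilson confirms 61 is prime.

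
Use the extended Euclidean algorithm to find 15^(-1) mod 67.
Extended GCD: 15(9) + 67(-2) = 1. So 15^(-1) ≡ 9 mod 67. Verify: 15 × 9 = 135 ≡ 1 mod 67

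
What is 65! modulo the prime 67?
(66)! = (65)! × (66) ≡ -1 mod 67. So (65)! ≡ -1 × (66)^(-1) ≡ (-1)×(-1) = 1 mod 67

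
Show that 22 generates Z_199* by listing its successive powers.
22^1, 22^2, ..., 22^{198} mod 199: [22, 86, 101, 33, 129, 52, 149, 94, 78, 124, 141, 117, 186, 112, 76, 80, 168, 114, 120, 53, 171, 180, 179, 157, 71, 169, 136, 7, 154, 5, 110, 32, 107, 165, 48, 61, 148, 72, 191, 23, 108, 187, 134, 162, 181, 2, 44, 172, 3, 66, 59, 104, 99, 188, 156, 49, 83, 35, 173, 25, 152, 160, 137, 29, 41, 106, 143, 161, 159, 115, 142, 139, 73, 14, 109, 10, 21, 64, 15, 131, 96, 122, 97, 144, 183, 46, 17, 175, 69, 125, 163, 4, 88, 145, 6, 132, 118, 9, 198, 177, 113, 98, 166, 70, 147, 50, 105, 121, 75, 58, 82, 13, 87, 123, 119, 31, 85, 79, 146, 28, 19, 20, 42, 128, 30, 63, 192, 45, 194, 89, 167, 92, 34, 151, 138, 51, 127, 8, 176, 91, 12, 65, 37, 18, 197, 155, 27, 196, 133, 140, 95, 100, 11, 43, 150, 116, 164, 26, 174, 47, 39, 62, 170, 158, 93, 56, 38, 40, 84, 57, 60, 126, 185, 90, 189, 178, 135, 184, 68, 103, 77, 102, 55, 16, 153, 182, 24, 130, 74, 36, 195, 111, 54, 193, 67, 81, 190, 1]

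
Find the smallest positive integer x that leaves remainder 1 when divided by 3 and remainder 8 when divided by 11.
M = 3 × 11 = 33. M₁ = 11, y₁ ≡ 2 mod 3. M₂ = 3, y₂ ≡ 4 mod 11. x = 1×11×2 + 8×3×4 ≡ 19 mod 33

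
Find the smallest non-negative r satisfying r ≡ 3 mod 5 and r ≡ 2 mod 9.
M = 5 × 9 = 45. M₁ = 9, y₁ ≡ 4 mod 5. M₂ = 5, y₂ ≡ 2 mod 9. r = 3×9×4 + 2×5×2 ≡ 38 mod 45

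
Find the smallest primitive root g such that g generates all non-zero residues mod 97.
g = 5. For each prime q|96: 5^{48}≡96, 5^{32}≡35, none ≡ 1, so ord_97(5) = 96 and 5 is a primitive root.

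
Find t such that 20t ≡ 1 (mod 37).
Since 37 is prime, by Fermat 20^(-1) ≡ 20^{35} ≡ 13 (mod 37). Verify: 20 × 13 = 260 ≡ 1 (mod 37)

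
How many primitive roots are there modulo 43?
A prime p has φ(p-1) primitive roots; here φ(42) = 12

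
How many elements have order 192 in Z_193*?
A prime p has φ(p-1) primitive roots; here φ(192) = 64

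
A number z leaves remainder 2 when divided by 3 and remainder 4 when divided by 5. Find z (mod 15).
M = 3 × 5 = 15. M₁ = 5, y₁ ≡ 2 (mod 3). M₂ = 3, y₂ ≡ 2 (mod 5). z = 2×5×2 + 4×3×2 ≡ 14 (mod 15)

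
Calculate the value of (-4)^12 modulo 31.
By repeated squaring (mod 31): (-4)^{1}≡27, (-4)^{2}≡16, (-4)^{4}≡8, (-4)^{8}≡2. Then (-4)^{12} = (-4)^{8+4} ≡ 2 × 8 ≡ 16 (mod 31)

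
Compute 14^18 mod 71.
By repeated squaring mod 71: 14^{1}≡14, 14^{2}≡54, 14^{4}≡5, 14^{8}≡25, 14^{16}≡57. Then 14^{18} = 14^{16+2} ≡ 57 × 54 ≡ 25 mod 71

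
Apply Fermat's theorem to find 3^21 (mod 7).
By Fermat: 3^{6} ≡ 1 (mod 7). 21 = 3×6 + 3. So 3^{21} ≡ 3^{3} ≡ 6 (mod 7)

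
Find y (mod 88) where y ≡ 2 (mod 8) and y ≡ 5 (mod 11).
M = 8 × 11 = 88. M₁ = 11, y₁ ≡ 3 (mod 8). M₂ = 8, y₂ ≡ 7 (mod 11). y = 2×11×3 + 5×8×7 ≡ 82 (mod 88)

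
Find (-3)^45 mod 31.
Using Fermat: (-3)^{30} ≡ 1 mod 31. 45 ≡ 15 mod 30. So (-3)^{45} ≡ (-3)^{15} ≡ 1 mod 31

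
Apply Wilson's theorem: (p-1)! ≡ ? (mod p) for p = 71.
By Wilson's theorem, (70)! ≡ -1 ≡ 70 mod 71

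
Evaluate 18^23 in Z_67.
By repeated squaring mod 67: 18^{1}≡18, 18^{2}≡56, 18^{4}≡54, 18^{8}≡35, 18^{16}≡19. Then 18^{23} = 18^{16+4+2+1} ≡ 19 × 54 × 56 × 18 ≡ 63 mod 67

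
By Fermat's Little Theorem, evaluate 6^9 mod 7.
By Fermat: 6^{6} ≡ 1 (mod 7). So 6^{9} = 6^{6} · 6^{3} ≡ 6^{3} ≡ 6 (mod 7)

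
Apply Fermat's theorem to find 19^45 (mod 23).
By Fermat: 19^{22} ≡ 1 (mod 23). 45 = 2×22 + 1. So 19^{45} ≡ 19^{1} ≡ 19 (mod 23)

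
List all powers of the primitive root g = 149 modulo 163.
149^1, 149^2, ..., 149^{162} mod 163: [149, 33, 27, 111, 76, 77, 63, 96, 123, 71, 147, 61, 124, 57, 17, 88, 72, 133, 94, 151, 5, 93, 2, 135, 66, 54, 59, 152, 154, 126, 29, 83, 142, 131, 122, 85, 114, 34, 13, 144, 103, 25, 139, 10, 23, 4, 107, 132, 108, 118, 141, 145, 89, 58, 3, 121, 99, 81, 7, 65, 68, 26, 125, 43, 50, 115, 20, 46, 8, 51, 101, 53, 73, 119, 127, 15, 116, 6, 79, 35, 162, 14, 130, 136, 52, 87, 86, 100, 67, 40, 92, 16, 102, 39, 106, 146, 75, 91, 30, 69, 12, 158, 70, 161, 28, 97, 109, 104, 11, 9, 37, 134, 80, 21, 32, 41, 78, 49, 129, 150, 19, 60, 138, 24, 153, 140, 159, 56, 31, 55, 45, 22, 18, 74, 105, 160, 42, 64, 82, 156, 98, 95, 137, 38, 120, 113, 48, 143, 117, 155, 112, 62, 110, 90, 44, 36, 148, 47, 157, 84, 128, 1]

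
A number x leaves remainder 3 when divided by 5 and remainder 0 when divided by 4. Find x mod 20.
M = 5 × 4 = 20. M₁ = 4, y₁ ≡ 4 mod 5. M₂ = 5, y₂ ≡ 1 mod 4. x = 3×4×4 + 0×5×1 ≡ 8 mod 20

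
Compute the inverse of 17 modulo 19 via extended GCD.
Extended GCD: 17(9) + 19(-8) = 1. So 17^(-1) ≡ 9 (mod 19). Verify: 17 × 9 = 153 ≡ 1 (mod 19)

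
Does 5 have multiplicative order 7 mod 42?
Powers of 5 mod 42: 5^1≡5, 5^2≡25, 5^3≡41, 5^4≡37, 5^5≡17, 5^6≡1. Already 5^6≡1, so the order is 6 < 7. No, the actual order is 6.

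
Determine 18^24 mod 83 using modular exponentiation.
By repeated squaring (mod 83): 18^{1}≡18, 18^{2}≡75, 18^{4}≡64, 18^{8}≡29, 18^{16}≡11. Then 18^{24} = 18^{16+8} ≡ 11 × 29 ≡ 70 (mod 83)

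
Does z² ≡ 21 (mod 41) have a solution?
By Euler's criterion: 21^{20} ≡ 1 (mod 41). Since this equals 1, 21 is a QR.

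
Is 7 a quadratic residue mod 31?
By Euler's criterion: 7^{15} ≡ 1 (mod 31). Since this equals 1, 7 is a QR.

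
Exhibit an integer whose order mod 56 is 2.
15 has order 2 mod 56 since 15^{2} ≡ 1 (mod 56) and no smaller power works.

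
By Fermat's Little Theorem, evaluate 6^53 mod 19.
By Fermat: 6^{18} ≡ 1 mod 19. 53 = 2×18 + 17. So 6^{53} ≡ 6^{17} ≡ 16 mod 19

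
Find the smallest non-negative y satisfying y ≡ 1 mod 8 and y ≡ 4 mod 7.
M = 8 × 7 = 56. M₁ = 7, y₁ ≡ 7 mod 8. M₂ = 8, y₂ ≡ 1 mod 7. y = 1×7×7 + 4×8×1 ≡ 25 mod 56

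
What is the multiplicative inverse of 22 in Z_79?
Since 79 is prime, by Fermat 22^(-1) ≡ 22^{77} ≡ 18 mod 79. Verify: 22 × 18 = 396 ≡ 1 mod 79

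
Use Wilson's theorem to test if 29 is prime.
(28)! mod 29 = 28. Since 28 ≡ -1 mod 29, 29 is prime.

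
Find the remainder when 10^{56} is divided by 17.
By Fermat: 10^{16} ≡ 1 mod 17. 56 = 3×16 + 8. So 10^{56} ≡ 10^{8} ≡ 16 mod 17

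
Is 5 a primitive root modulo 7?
ord_7(5) divides 6. For each prime q|6: 5^{3}≡6, 5^{2}≡4, none ≡ 1. So 5 has order 6 and is a primitive root mod 7.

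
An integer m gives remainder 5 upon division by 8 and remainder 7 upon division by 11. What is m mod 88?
M = 8 × 11 = 88. M₁ = 11, y₁ ≡ 3 mod 8. M₂ = 8, y₂ ≡ 7 mod 11. m = 5×11×3 + 7×8×7 ≡ 29 mod 88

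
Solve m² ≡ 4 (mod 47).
The square roots of 4 mod 47 are 2 and 45. Verify: 2² = 4 ≡ 4 (mod 47)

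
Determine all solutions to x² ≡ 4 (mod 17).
The square roots of 4 mod 17 are 2 and 15. Verify: 2² = 4 ≡ 4 (mod 17)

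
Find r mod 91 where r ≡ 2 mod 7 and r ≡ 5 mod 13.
M = 7 × 13 = 91. M₁ = 13, y₁ ≡ 6 mod 7. M₂ = 7, y₂ ≡ 2 mod 13. r = 2×13×6 + 5×7×2 ≡ 44 mod 91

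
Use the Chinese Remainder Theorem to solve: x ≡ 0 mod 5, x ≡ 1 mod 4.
M = 5 × 4 = 20. M₁ = 4, y₁ ≡ 4 mod 5. M₂ = 5, y₂ ≡ 1 mod 4. x = 0×4×4 + 1×5×1 ≡ 5 mod 20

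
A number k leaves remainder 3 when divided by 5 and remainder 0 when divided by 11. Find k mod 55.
M = 5 × 11 = 55. M₁ = 11, y₁ ≡ 1 mod 5. M₂ = 5, y₂ ≡ 9 mod 11. k = 3×11×1 + 0×5×9 ≡ 33 mod 55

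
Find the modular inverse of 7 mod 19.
Since 19 is prime, by Fermat 7^(-1) ≡ 7^{17} ≡ 11 (mod 19). Verify: 7 × 11 = 77 ≡ 1 (mod 19)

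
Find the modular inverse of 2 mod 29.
Since 29 is prime, by Fermat 2^(-1) ≡ 2^{27} ≡ 15 mod 29. Verify: 2 × 15 = 30 ≡ 1 mod 29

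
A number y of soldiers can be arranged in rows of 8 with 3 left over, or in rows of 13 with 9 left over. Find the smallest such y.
M = 8 × 13 = 104. M₁ = 13, y₁ ≡ 5 (mod 8). M₂ = 8, y₂ ≡ 5 (mod 13). y = 3×13×5 + 9×8×5 ≡ 35 (mod 104)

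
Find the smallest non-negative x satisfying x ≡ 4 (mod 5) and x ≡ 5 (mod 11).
M = 5 × 11 = 55. M₁ = 11, y₁ ≡ 1 (mod 5). M₂ = 5, y₂ ≡ 9 (mod 11). x = 4×11×1 + 5×5×9 ≡ 49 (mod 55)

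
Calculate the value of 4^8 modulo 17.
By repeated squaring mod 17: 4^{1}≡4, 4^{2}≡16, 4^{4}≡1, 4^{8}≡1. So 4^{8} ≡ 1 mod 17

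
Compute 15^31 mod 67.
By repeated squaring (mod 67): 15^{1}≡15, 15^{2}≡24, 15^{4}≡40, 15^{8}≡59, 15^{16}≡64. Then 15^{31} = 15^{16+8+4+2+1} ≡ 64 × 59 × 40 × 24 × 15 ≡ 14 (mod 67)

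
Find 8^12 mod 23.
By repeated squaring mod 23: 8^{1}≡8, 8^{2}≡18, 8^{4}≡2, 8^{8}≡4. Then 8^{12} = 8^{8+4} ≡ 4 × 2 ≡ 8 mod 23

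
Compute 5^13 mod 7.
Using Fermat: 5^{6} ≡ 1 (mod 7). 13 ≡ 1 (mod 6). So 5^{13} ≡ 5^{1} ≡ 5 (mod 7)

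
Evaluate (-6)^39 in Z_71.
By repeated squaring mod 71: (-6)^{1}≡65, (-6)^{2}≡36, (-6)^{4}≡18, (-6)^{8}≡40, (-6)^{16}≡38, (-6)^{32}≡24. Then (-6)^{39} = (-6)^{32+4+2+1} ≡ 24 × 18 × 36 × 65 ≡ 53 mod 71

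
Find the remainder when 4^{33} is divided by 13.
By Fermat: 4^{12} ≡ 1 mod 13. 33 = 2×12 + 9. So 4^{33} ≡ 4^{9} ≡ 12 mod 13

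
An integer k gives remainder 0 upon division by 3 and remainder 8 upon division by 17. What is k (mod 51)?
M = 3 × 17 = 51. M₁ = 17, y₁ ≡ 2 (mod 3). M₂ = 3, y₂ ≡ 6 (mod 17). k = 0×17×2 + 8×3×6 ≡ 42 (mod 51)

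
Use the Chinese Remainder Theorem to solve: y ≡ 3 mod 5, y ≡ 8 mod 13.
M = 5 × 13 = 65. M₁ = 13, y₁ ≡ 2 mod 5. M₂ = 5, y₂ ≡ 8 mod 13. y = 3×13×2 + 8×5×8 ≡ 8 mod 65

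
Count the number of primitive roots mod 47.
A prime p has φ(p-1) primitive roots; here φ(46) = 22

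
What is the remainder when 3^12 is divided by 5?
Using Fermat: 3^{4} ≡ 1 mod 5. 12 ≡ 0 mod 4. So 3^{12} ≡ 3^{0} ≡ 1 mod 5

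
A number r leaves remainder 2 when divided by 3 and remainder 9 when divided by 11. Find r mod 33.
M = 3 × 11 = 33. M₁ = 11, y₁ ≡ 2 mod 3. M₂ = 3, y₂ ≡ 4 mod 11. r = 2×11×2 + 9×3×4 ≡ 20 mod 33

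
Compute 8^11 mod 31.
By repeated squaring mod 31: 8^{1}≡8, 8^{2}≡2, 8^{4}≡4, 8^{8}≡16. Then 8^{11} = 8^{8+2+1} ≡ 16 × 2 × 8 ≡ 8 mod 31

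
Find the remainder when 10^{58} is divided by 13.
By Fermat: 10^{12} ≡ 1 (mod 13). 58 = 4×12 + 10. So 10^{58} ≡ 10^{10} ≡ 3 (mod 13)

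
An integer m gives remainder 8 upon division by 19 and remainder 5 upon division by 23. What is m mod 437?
M = 19 × 23 = 437. M₁ = 23, y₁ ≡ 5 mod 19. M₂ = 19, y₂ ≡ 17 mod 23. m = 8×23×5 + 5×19×17 ≡ 350 mod 437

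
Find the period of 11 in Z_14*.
Powers of 11 mod 14: 11^1≡11, 11^2≡9, 11^3≡1. ord_14(11) = 3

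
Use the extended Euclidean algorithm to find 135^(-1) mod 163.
Extended GCD: 135(64) + 163(-53) = 1. So 135^(-1) ≡ 64 (mod 163). Verify: 135 × 64 = 8640 ≡ 1 (mod 163)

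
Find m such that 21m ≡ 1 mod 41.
Since 41 is prime, by Fermat 21^(-1) ≡ 21^{39} ≡ 2 mod 41. Verify: 21 × 2 = 42 ≡ 1 mod 41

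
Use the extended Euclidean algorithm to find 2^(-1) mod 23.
Extended GCD: 2(-11) + 23(1) = 1. So 2^(-1) ≡ -11 ≡ 12 mod 23. Verify: 2 × 12 = 24 ≡ 1 mod 23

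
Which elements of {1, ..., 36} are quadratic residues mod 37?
Quadratic residues modulo 37: {1, 3, 4, 7, 9, 10, 11, 12, 16, 21, 25, 26, 27, 28, 30, 33, 34, 36}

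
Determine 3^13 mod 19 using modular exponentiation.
By repeated squaring (mod 19): 3^{1}≡3, 3^{2}≡9, 3^{4}≡5, 3^{8}≡6. Then 3^{13} = 3^{8+4+1} ≡ 6 × 5 × 3 ≡ 14 (mod 19)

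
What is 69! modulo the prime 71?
(70)! = (69)! × (70) ≡ -1 mod 71. So (69)! ≡ -1 × (70)^(-1) ≡ (-1)×(-1) = 1 mod 71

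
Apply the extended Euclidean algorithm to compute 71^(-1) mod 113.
Extended GCD: 71(-35) + 113(22) = 1. So 71^(-1) ≡ -35 ≡ 78 mod 113. Verify: 71 × 78 = 5538 ≡ 1 mod 113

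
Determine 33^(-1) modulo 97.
Since 97 is prime, by Fermat 33^(-1) ≡ 33^{95} ≡ 50 mod 97. Verify: 33 × 50 = 1650 ≡ 1 mod 97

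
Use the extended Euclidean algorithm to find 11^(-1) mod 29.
Extended GCD: 11(8) + 29(-3) = 1. So 11^(-1) ≡ 8 (mod 29). Verify: 11 × 8 = 88 ≡ 1 (mod 29)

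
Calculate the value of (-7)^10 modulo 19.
By repeated squaring (mod 19): (-7)^{1}≡12, (-7)^{2}≡11, (-7)^{4}≡7, (-7)^{8}≡11. Then (-7)^{10} = (-7)^{8+2} ≡ 11 × 11 ≡ 7 (mod 19)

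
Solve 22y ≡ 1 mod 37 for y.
Since 37 is prime, by Fermat 22^(-1) ≡ 22^{35} ≡ 32 mod 37. Verify: 22 × 32 = 704 ≡ 1 mod 37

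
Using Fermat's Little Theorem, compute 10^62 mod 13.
By Fermat: 10^{12} ≡ 1 mod 13. 62 = 5×12 + 2. So 10^{62} ≡ 10^{2} ≡ 9 mod 13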